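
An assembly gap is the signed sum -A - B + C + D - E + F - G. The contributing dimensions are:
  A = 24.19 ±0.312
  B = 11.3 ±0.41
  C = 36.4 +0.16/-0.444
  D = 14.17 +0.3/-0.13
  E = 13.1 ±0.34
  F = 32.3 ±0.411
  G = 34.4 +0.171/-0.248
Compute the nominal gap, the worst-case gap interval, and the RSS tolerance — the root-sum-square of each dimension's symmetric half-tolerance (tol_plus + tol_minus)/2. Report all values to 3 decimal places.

Stack each dimension's contribution:
  -A: nom -24.190 → Σnom=-24.190; wc +0.312/-0.312 → slack +0.312/-0.312; half-tol=0.312, Σhalf²=0.097344
  -B: nom -11.300 → Σnom=-35.490; wc +0.410/-0.410 → slack +0.722/-0.722; half-tol=0.410, Σhalf²=0.265444
  +C: nom +36.400 → Σnom=0.910; wc +0.160/-0.444 → slack +0.882/-1.166; half-tol=0.302, Σhalf²=0.356648
  +D: nom +14.170 → Σnom=15.080; wc +0.300/-0.130 → slack +1.182/-1.296; half-tol=0.215, Σhalf²=0.402873
  -E: nom -13.100 → Σnom=1.980; wc +0.340/-0.340 → slack +1.522/-1.636; half-tol=0.340, Σhalf²=0.518473
  +F: nom +32.300 → Σnom=34.280; wc +0.411/-0.411 → slack +1.933/-2.047; half-tol=0.411, Σhalf²=0.687394
  -G: nom -34.400 → Σnom=-0.120; wc +0.248/-0.171 → slack +2.181/-2.218; half-tol=0.210, Σhalf²=0.731284
Nominal = -0.120. Worst-case = [-0.120 - 2.218, -0.120 + 2.181] = [-2.338, 2.061]. RSS = √0.731284 = 0.855.

nominal=-0.120 wc=[-2.338,2.061] rss=0.855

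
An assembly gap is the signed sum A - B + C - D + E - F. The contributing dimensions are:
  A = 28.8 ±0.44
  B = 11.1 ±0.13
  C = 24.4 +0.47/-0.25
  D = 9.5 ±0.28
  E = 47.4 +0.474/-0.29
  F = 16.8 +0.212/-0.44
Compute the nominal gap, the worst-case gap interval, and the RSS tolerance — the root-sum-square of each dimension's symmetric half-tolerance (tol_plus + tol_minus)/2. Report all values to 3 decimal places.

nominal=63.200 wc=[61.598,65.434] rss=0.819

Stack each dimension's contribution:
  +A: nom +28.800 → Σnom=28.800; wc +0.440/-0.440 → slack +0.440/-0.440; half-tol=0.440, Σhalf²=0.193600
  -B: nom -11.100 → Σnom=17.700; wc +0.130/-0.130 → slack +0.570/-0.570; half-tol=0.130, Σhalf²=0.210500
  +C: nom +24.400 → Σnom=42.100; wc +0.470/-0.250 → slack +1.040/-0.820; half-tol=0.360, Σhalf²=0.340100
  -D: nom -9.500 → Σnom=32.600; wc +0.280/-0.280 → slack +1.320/-1.100; half-tol=0.280, Σhalf²=0.418500
  +E: nom +47.400 → Σnom=80.000; wc +0.474/-0.290 → slack +1.794/-1.390; half-tol=0.382, Σhalf²=0.564424
  -F: nom -16.800 → Σnom=63.200; wc +0.440/-0.212 → slack +2.234/-1.602; half-tol=0.326, Σhalf²=0.670700
Nominal = 63.200. Worst-case = [63.200 - 1.602, 63.200 + 2.234] = [61.598, 65.434]. RSS = √0.670700 = 0.819.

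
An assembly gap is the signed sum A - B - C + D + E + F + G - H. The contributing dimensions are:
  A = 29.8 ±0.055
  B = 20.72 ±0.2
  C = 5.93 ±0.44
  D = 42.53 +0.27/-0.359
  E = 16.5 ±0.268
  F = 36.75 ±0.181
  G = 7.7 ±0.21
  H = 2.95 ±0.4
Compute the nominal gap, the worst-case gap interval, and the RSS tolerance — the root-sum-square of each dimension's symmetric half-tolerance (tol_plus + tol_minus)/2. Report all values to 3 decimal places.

Stack each dimension's contribution:
  +A: nom +29.800 → Σnom=29.800; wc +0.055/-0.055 → slack +0.055/-0.055; half-tol=0.055, Σhalf²=0.003025
  -B: nom -20.720 → Σnom=9.080; wc +0.200/-0.200 → slack +0.255/-0.255; half-tol=0.200, Σhalf²=0.043025
  -C: nom -5.930 → Σnom=3.150; wc +0.440/-0.440 → slack +0.695/-0.695; half-tol=0.440, Σhalf²=0.236625
  +D: nom +42.530 → Σnom=45.680; wc +0.270/-0.359 → slack +0.965/-1.054; half-tol=0.315, Σhalf²=0.335535
  +E: nom +16.500 → Σnom=62.180; wc +0.268/-0.268 → slack +1.233/-1.322; half-tol=0.268, Σhalf²=0.407359
  +F: nom +36.750 → Σnom=98.930; wc +0.181/-0.181 → slack +1.414/-1.503; half-tol=0.181, Σhalf²=0.440120
  +G: nom +7.700 → Σnom=106.630; wc +0.210/-0.210 → slack +1.624/-1.713; half-tol=0.210, Σhalf²=0.484220
  -H: nom -2.950 → Σnom=103.680; wc +0.400/-0.400 → slack +2.024/-2.113; half-tol=0.400, Σhalf²=0.644220
Nominal = 103.680. Worst-case = [103.680 - 2.113, 103.680 + 2.024] = [101.567, 105.704]. RSS = √0.644220 = 0.803.

nominal=103.680 wc=[101.567,105.704] rss=0.803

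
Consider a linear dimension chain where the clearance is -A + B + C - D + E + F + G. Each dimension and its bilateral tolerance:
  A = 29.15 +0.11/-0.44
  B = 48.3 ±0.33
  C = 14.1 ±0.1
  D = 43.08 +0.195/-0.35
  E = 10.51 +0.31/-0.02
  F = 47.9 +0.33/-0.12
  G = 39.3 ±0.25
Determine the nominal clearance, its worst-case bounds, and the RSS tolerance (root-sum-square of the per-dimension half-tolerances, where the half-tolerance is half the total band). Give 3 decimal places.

Stack each dimension's contribution:
  -A: nom -29.150 → Σnom=-29.150; wc +0.440/-0.110 → slack +0.440/-0.110; half-tol=0.275, Σhalf²=0.075625
  +B: nom +48.300 → Σnom=19.150; wc +0.330/-0.330 → slack +0.770/-0.440; half-tol=0.330, Σhalf²=0.184525
  +C: nom +14.100 → Σnom=33.250; wc +0.100/-0.100 → slack +0.870/-0.540; half-tol=0.100, Σhalf²=0.194525
  -D: nom -43.080 → Σnom=-9.830; wc +0.350/-0.195 → slack +1.220/-0.735; half-tol=0.272, Σhalf²=0.268781
  +E: nom +10.510 → Σnom=0.680; wc +0.310/-0.020 → slack +1.530/-0.755; half-tol=0.165, Σhalf²=0.296006
  +F: nom +47.900 → Σnom=48.580; wc +0.330/-0.120 → slack +1.860/-0.875; half-tol=0.225, Σhalf²=0.346631
  +G: nom +39.300 → Σnom=87.880; wc +0.250/-0.250 → slack +2.110/-1.125; half-tol=0.250, Σhalf²=0.409131
Nominal = 87.880. Worst-case = [87.880 - 1.125, 87.880 + 2.110] = [86.755, 89.990]. RSS = √0.409131 = 0.640.

nominal=87.880 wc=[86.755,89.990] rss=0.640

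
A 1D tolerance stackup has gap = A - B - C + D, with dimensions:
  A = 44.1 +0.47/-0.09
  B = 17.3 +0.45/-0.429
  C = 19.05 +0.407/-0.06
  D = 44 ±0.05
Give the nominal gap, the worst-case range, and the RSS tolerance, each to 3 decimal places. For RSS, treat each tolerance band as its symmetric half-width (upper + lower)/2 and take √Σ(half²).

nominal=51.750 wc=[50.753,52.759] rss=0.573

Stack each dimension's contribution:
  +A: nom +44.100 → Σnom=44.100; wc +0.470/-0.090 → slack +0.470/-0.090; half-tol=0.280, Σhalf²=0.078400
  -B: nom -17.300 → Σnom=26.800; wc +0.429/-0.450 → slack +0.899/-0.540; half-tol=0.440, Σhalf²=0.271560
  -C: nom -19.050 → Σnom=7.750; wc +0.060/-0.407 → slack +0.959/-0.947; half-tol=0.233, Σhalf²=0.326082
  +D: nom +44.000 → Σnom=51.750; wc +0.050/-0.050 → slack +1.009/-0.997; half-tol=0.050, Σhalf²=0.328582
Nominal = 51.750. Worst-case = [51.750 - 0.997, 51.750 + 1.009] = [50.753, 52.759]. RSS = √0.328582 = 0.573.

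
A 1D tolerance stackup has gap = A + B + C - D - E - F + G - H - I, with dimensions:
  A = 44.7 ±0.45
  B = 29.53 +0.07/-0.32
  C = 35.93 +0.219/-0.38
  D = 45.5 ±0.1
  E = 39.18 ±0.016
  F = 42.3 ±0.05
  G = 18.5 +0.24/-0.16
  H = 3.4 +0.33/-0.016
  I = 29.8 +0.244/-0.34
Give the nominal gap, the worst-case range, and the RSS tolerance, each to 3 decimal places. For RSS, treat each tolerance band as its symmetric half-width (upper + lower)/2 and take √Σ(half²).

nominal=-31.520 wc=[-33.570,-30.019] rss=0.706

Stack each dimension's contribution:
  +A: nom +44.700 → Σnom=44.700; wc +0.450/-0.450 → slack +0.450/-0.450; half-tol=0.450, Σhalf²=0.202500
  +B: nom +29.530 → Σnom=74.230; wc +0.070/-0.320 → slack +0.520/-0.770; half-tol=0.195, Σhalf²=0.240525
  +C: nom +35.930 → Σnom=110.160; wc +0.219/-0.380 → slack +0.739/-1.150; half-tol=0.299, Σhalf²=0.330225
  -D: nom -45.500 → Σnom=64.660; wc +0.100/-0.100 → slack +0.839/-1.250; half-tol=0.100, Σhalf²=0.340225
  -E: nom -39.180 → Σnom=25.480; wc +0.016/-0.016 → slack +0.855/-1.266; half-tol=0.016, Σhalf²=0.340481
  -F: nom -42.300 → Σnom=-16.820; wc +0.050/-0.050 → slack +0.905/-1.316; half-tol=0.050, Σhalf²=0.342981
  +G: nom +18.500 → Σnom=1.680; wc +0.240/-0.160 → slack +1.145/-1.476; half-tol=0.200, Σhalf²=0.382981
  -H: nom -3.400 → Σnom=-1.720; wc +0.016/-0.330 → slack +1.161/-1.806; half-tol=0.173, Σhalf²=0.412910
  -I: nom -29.800 → Σnom=-31.520; wc +0.340/-0.244 → slack +1.501/-2.050; half-tol=0.292, Σhalf²=0.498174
Nominal = -31.520. Worst-case = [-31.520 - 2.050, -31.520 + 1.501] = [-33.570, -30.019]. RSS = √0.498174 = 0.706.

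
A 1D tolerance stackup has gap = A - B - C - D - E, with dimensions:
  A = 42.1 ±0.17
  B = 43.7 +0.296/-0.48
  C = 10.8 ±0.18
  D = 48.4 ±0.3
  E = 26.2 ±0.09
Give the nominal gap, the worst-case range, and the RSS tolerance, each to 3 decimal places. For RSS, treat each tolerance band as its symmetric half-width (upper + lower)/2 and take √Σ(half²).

nominal=-87.000 wc=[-88.036,-85.780] rss=0.557

Stack each dimension's contribution:
  +A: nom +42.100 → Σnom=42.100; wc +0.170/-0.170 → slack +0.170/-0.170; half-tol=0.170, Σhalf²=0.028900
  -B: nom -43.700 → Σnom=-1.600; wc +0.480/-0.296 → slack +0.650/-0.466; half-tol=0.388, Σhalf²=0.179444
  -C: nom -10.800 → Σnom=-12.400; wc +0.180/-0.180 → slack +0.830/-0.646; half-tol=0.180, Σhalf²=0.211844
  -D: nom -48.400 → Σnom=-60.800; wc +0.300/-0.300 → slack +1.130/-0.946; half-tol=0.300, Σhalf²=0.301844
  -E: nom -26.200 → Σnom=-87.000; wc +0.090/-0.090 → slack +1.220/-1.036; half-tol=0.090, Σhalf²=0.309944
Nominal = -87.000. Worst-case = [-87.000 - 1.036, -87.000 + 1.220] = [-88.036, -85.780]. RSS = √0.309944 = 0.557.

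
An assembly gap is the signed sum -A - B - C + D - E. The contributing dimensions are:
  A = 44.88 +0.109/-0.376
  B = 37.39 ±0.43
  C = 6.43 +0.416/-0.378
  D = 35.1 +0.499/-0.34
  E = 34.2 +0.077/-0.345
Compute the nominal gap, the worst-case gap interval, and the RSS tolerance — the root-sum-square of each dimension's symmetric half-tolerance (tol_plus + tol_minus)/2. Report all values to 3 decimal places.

Stack each dimension's contribution:
  -A: nom -44.880 → Σnom=-44.880; wc +0.376/-0.109 → slack +0.376/-0.109; half-tol=0.242, Σhalf²=0.058806
  -B: nom -37.390 → Σnom=-82.270; wc +0.430/-0.430 → slack +0.806/-0.539; half-tol=0.430, Σhalf²=0.243706
  -C: nom -6.430 → Σnom=-88.700; wc +0.378/-0.416 → slack +1.184/-0.955; half-tol=0.397, Σhalf²=0.401315
  +D: nom +35.100 → Σnom=-53.600; wc +0.499/-0.340 → slack +1.683/-1.295; half-tol=0.419, Σhalf²=0.577295
  -E: nom -34.200 → Σnom=-87.800; wc +0.345/-0.077 → slack +2.028/-1.372; half-tol=0.211, Σhalf²=0.621816
Nominal = -87.800. Worst-case = [-87.800 - 1.372, -87.800 + 2.028] = [-89.172, -85.772]. RSS = √0.621816 = 0.789.

nominal=-87.800 wc=[-89.172,-85.772] rss=0.789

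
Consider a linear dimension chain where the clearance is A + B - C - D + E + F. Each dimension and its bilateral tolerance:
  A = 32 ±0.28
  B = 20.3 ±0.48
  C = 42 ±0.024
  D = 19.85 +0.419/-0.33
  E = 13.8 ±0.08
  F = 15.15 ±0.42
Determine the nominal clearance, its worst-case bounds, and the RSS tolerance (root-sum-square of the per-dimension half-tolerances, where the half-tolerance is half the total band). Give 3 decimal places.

nominal=19.400 wc=[17.697,21.014] rss=0.795

Stack each dimension's contribution:
  +A: nom +32.000 → Σnom=32.000; wc +0.280/-0.280 → slack +0.280/-0.280; half-tol=0.280, Σhalf²=0.078400
  +B: nom +20.300 → Σnom=52.300; wc +0.480/-0.480 → slack +0.760/-0.760; half-tol=0.480, Σhalf²=0.308800
  -C: nom -42.000 → Σnom=10.300; wc +0.024/-0.024 → slack +0.784/-0.784; half-tol=0.024, Σhalf²=0.309376
  -D: nom -19.850 → Σnom=-9.550; wc +0.330/-0.419 → slack +1.114/-1.203; half-tol=0.374, Σhalf²=0.449626
  +E: nom +13.800 → Σnom=4.250; wc +0.080/-0.080 → slack +1.194/-1.283; half-tol=0.080, Σhalf²=0.456026
  +F: nom +15.150 → Σnom=19.400; wc +0.420/-0.420 → slack +1.614/-1.703; half-tol=0.420, Σhalf²=0.632426
Nominal = 19.400. Worst-case = [19.400 - 1.703, 19.400 + 1.614] = [17.697, 21.014]. RSS = √0.632426 = 0.795.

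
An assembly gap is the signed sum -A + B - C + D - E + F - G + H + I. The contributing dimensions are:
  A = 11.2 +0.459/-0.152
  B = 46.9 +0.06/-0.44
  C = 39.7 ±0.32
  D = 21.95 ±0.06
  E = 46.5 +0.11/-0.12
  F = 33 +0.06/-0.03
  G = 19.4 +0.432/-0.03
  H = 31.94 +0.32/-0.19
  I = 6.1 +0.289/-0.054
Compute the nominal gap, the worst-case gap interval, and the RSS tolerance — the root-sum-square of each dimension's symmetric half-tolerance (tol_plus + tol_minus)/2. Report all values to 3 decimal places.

Stack each dimension's contribution:
  -A: nom -11.200 → Σnom=-11.200; wc +0.152/-0.459 → slack +0.152/-0.459; half-tol=0.305, Σhalf²=0.093330
  +B: nom +46.900 → Σnom=35.700; wc +0.060/-0.440 → slack +0.212/-0.899; half-tol=0.250, Σhalf²=0.155830
  -C: nom -39.700 → Σnom=-4.000; wc +0.320/-0.320 → slack +0.532/-1.219; half-tol=0.320, Σhalf²=0.258230
  +D: nom +21.950 → Σnom=17.950; wc +0.060/-0.060 → slack +0.592/-1.279; half-tol=0.060, Σhalf²=0.261830
  -E: nom -46.500 → Σnom=-28.550; wc +0.120/-0.110 → slack +0.712/-1.389; half-tol=0.115, Σhalf²=0.275055
  +F: nom +33.000 → Σnom=4.450; wc +0.060/-0.030 → slack +0.772/-1.419; half-tol=0.045, Σhalf²=0.277080
  -G: nom -19.400 → Σnom=-14.950; wc +0.030/-0.432 → slack +0.802/-1.851; half-tol=0.231, Σhalf²=0.330441
  +H: nom +31.940 → Σnom=16.990; wc +0.320/-0.190 → slack +1.122/-2.041; half-tol=0.255, Σhalf²=0.395466
  +I: nom +6.100 → Σnom=23.090; wc +0.289/-0.054 → slack +1.411/-2.095; half-tol=0.171, Σhalf²=0.424878
Nominal = 23.090. Worst-case = [23.090 - 2.095, 23.090 + 1.411] = [20.995, 24.501]. RSS = √0.424878 = 0.652.

nominal=23.090 wc=[20.995,24.501] rss=0.652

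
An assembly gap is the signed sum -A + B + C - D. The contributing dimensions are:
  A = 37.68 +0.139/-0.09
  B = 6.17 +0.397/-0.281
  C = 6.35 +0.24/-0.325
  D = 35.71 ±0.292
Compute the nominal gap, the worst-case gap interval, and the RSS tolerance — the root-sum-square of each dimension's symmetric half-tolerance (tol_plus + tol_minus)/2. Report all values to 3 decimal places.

Stack each dimension's contribution:
  -A: nom -37.680 → Σnom=-37.680; wc +0.090/-0.139 → slack +0.090/-0.139; half-tol=0.115, Σhalf²=0.013110
  +B: nom +6.170 → Σnom=-31.510; wc +0.397/-0.281 → slack +0.487/-0.420; half-tol=0.339, Σhalf²=0.128031
  +C: nom +6.350 → Σnom=-25.160; wc +0.240/-0.325 → slack +0.727/-0.745; half-tol=0.282, Σhalf²=0.207838
  -D: nom -35.710 → Σnom=-60.870; wc +0.292/-0.292 → slack +1.019/-1.037; half-tol=0.292, Σhalf²=0.293102
Nominal = -60.870. Worst-case = [-60.870 - 1.037, -60.870 + 1.019] = [-61.907, -59.851]. RSS = √0.293102 = 0.541.

nominal=-60.870 wc=[-61.907,-59.851] rss=0.541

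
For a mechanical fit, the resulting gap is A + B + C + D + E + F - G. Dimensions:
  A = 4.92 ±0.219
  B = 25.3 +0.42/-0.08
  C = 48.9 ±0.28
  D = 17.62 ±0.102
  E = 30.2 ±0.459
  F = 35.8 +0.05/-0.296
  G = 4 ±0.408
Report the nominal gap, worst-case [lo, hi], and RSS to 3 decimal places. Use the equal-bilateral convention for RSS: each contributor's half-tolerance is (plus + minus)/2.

nominal=158.740 wc=[156.896,160.678] rss=0.779

Stack each dimension's contribution:
  +A: nom +4.920 → Σnom=4.920; wc +0.219/-0.219 → slack +0.219/-0.219; half-tol=0.219, Σhalf²=0.047961
  +B: nom +25.300 → Σnom=30.220; wc +0.420/-0.080 → slack +0.639/-0.299; half-tol=0.250, Σhalf²=0.110461
  +C: nom +48.900 → Σnom=79.120; wc +0.280/-0.280 → slack +0.919/-0.579; half-tol=0.280, Σhalf²=0.188861
  +D: nom +17.620 → Σnom=96.740; wc +0.102/-0.102 → slack +1.021/-0.681; half-tol=0.102, Σhalf²=0.199265
  +E: nom +30.200 → Σnom=126.940; wc +0.459/-0.459 → slack +1.480/-1.140; half-tol=0.459, Σhalf²=0.409946
  +F: nom +35.800 → Σnom=162.740; wc +0.050/-0.296 → slack +1.530/-1.436; half-tol=0.173, Σhalf²=0.439875
  -G: nom -4.000 → Σnom=158.740; wc +0.408/-0.408 → slack +1.938/-1.844; half-tol=0.408, Σhalf²=0.606339
Nominal = 158.740. Worst-case = [158.740 - 1.844, 158.740 + 1.938] = [156.896, 160.678]. RSS = √0.606339 = 0.779.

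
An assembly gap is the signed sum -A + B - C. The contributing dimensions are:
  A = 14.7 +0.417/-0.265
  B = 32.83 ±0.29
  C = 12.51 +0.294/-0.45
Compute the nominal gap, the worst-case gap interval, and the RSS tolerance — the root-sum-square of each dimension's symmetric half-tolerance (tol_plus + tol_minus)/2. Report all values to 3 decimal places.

Stack each dimension's contribution:
  -A: nom -14.700 → Σnom=-14.700; wc +0.265/-0.417 → slack +0.265/-0.417; half-tol=0.341, Σhalf²=0.116281
  +B: nom +32.830 → Σnom=18.130; wc +0.290/-0.290 → slack +0.555/-0.707; half-tol=0.290, Σhalf²=0.200381
  -C: nom -12.510 → Σnom=5.620; wc +0.450/-0.294 → slack +1.005/-1.001; half-tol=0.372, Σhalf²=0.338765
Nominal = 5.620. Worst-case = [5.620 - 1.001, 5.620 + 1.005] = [4.619, 6.625]. RSS = √0.338765 = 0.582.

nominal=5.620 wc=[4.619,6.625] rss=0.582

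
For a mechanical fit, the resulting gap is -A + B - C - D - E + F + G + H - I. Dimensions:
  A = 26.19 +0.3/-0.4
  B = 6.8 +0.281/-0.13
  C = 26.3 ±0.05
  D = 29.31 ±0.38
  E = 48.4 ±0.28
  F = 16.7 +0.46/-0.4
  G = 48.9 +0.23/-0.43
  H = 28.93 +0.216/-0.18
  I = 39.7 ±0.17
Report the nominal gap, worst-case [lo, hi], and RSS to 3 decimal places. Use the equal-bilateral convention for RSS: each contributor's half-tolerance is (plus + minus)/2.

nominal=-68.570 wc=[-70.890,-66.103] rss=0.867

Stack each dimension's contribution:
  -A: nom -26.190 → Σnom=-26.190; wc +0.400/-0.300 → slack +0.400/-0.300; half-tol=0.350, Σhalf²=0.122500
  +B: nom +6.800 → Σnom=-19.390; wc +0.281/-0.130 → slack +0.681/-0.430; half-tol=0.206, Σhalf²=0.164730
  -C: nom -26.300 → Σnom=-45.690; wc +0.050/-0.050 → slack +0.731/-0.480; half-tol=0.050, Σhalf²=0.167230
  -D: nom -29.310 → Σnom=-75.000; wc +0.380/-0.380 → slack +1.111/-0.860; half-tol=0.380, Σhalf²=0.311630
  -E: nom -48.400 → Σnom=-123.400; wc +0.280/-0.280 → slack +1.391/-1.140; half-tol=0.280, Σhalf²=0.390030
  +F: nom +16.700 → Σnom=-106.700; wc +0.460/-0.400 → slack +1.851/-1.540; half-tol=0.430, Σhalf²=0.574930
  +G: nom +48.900 → Σnom=-57.800; wc +0.230/-0.430 → slack +2.081/-1.970; half-tol=0.330, Σhalf²=0.683830
  +H: nom +28.930 → Σnom=-28.870; wc +0.216/-0.180 → slack +2.297/-2.150; half-tol=0.198, Σhalf²=0.723034
  -I: nom -39.700 → Σnom=-68.570; wc +0.170/-0.170 → slack +2.467/-2.320; half-tol=0.170, Σhalf²=0.751934
Nominal = -68.570. Worst-case = [-68.570 - 2.320, -68.570 + 2.467] = [-70.890, -66.103]. RSS = √0.751934 = 0.867.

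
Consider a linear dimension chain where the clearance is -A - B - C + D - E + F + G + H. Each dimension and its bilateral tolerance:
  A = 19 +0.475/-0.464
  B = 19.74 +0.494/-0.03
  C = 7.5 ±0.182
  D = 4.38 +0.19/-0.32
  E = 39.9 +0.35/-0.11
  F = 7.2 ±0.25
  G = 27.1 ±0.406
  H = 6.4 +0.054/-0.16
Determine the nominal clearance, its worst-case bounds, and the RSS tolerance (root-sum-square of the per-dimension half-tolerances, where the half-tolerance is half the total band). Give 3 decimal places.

nominal=-41.060 wc=[-43.697,-39.374] rss=0.824

Stack each dimension's contribution:
  -A: nom -19.000 → Σnom=-19.000; wc +0.464/-0.475 → slack +0.464/-0.475; half-tol=0.470, Σhalf²=0.220430
  -B: nom -19.740 → Σnom=-38.740; wc +0.030/-0.494 → slack +0.494/-0.969; half-tol=0.262, Σhalf²=0.289074
  -C: nom -7.500 → Σnom=-46.240; wc +0.182/-0.182 → slack +0.676/-1.151; half-tol=0.182, Σhalf²=0.322198
  +D: nom +4.380 → Σnom=-41.860; wc +0.190/-0.320 → slack +0.866/-1.471; half-tol=0.255, Σhalf²=0.387223
  -E: nom -39.900 → Σnom=-81.760; wc +0.110/-0.350 → slack +0.976/-1.821; half-tol=0.230, Σhalf²=0.440123
  +F: nom +7.200 → Σnom=-74.560; wc +0.250/-0.250 → slack +1.226/-2.071; half-tol=0.250, Σhalf²=0.502623
  +G: nom +27.100 → Σnom=-47.460; wc +0.406/-0.406 → slack +1.632/-2.477; half-tol=0.406, Σhalf²=0.667459
  +H: nom +6.400 → Σnom=-41.060; wc +0.054/-0.160 → slack +1.686/-2.637; half-tol=0.107, Σhalf²=0.678908
Nominal = -41.060. Worst-case = [-41.060 - 2.637, -41.060 + 1.686] = [-43.697, -39.374]. RSS = √0.678908 = 0.824.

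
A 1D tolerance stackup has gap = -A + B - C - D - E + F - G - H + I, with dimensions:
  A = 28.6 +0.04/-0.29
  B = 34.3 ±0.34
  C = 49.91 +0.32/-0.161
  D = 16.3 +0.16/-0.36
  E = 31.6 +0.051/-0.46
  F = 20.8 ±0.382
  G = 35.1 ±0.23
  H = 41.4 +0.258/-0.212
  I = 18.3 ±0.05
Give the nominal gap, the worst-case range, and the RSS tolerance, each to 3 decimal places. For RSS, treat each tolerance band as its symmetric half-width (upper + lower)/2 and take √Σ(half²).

nominal=-129.510 wc=[-131.341,-127.025] rss=0.768

Stack each dimension's contribution:
  -A: nom -28.600 → Σnom=-28.600; wc +0.290/-0.040 → slack +0.290/-0.040; half-tol=0.165, Σhalf²=0.027225
  +B: nom +34.300 → Σnom=5.700; wc +0.340/-0.340 → slack +0.630/-0.380; half-tol=0.340, Σhalf²=0.142825
  -C: nom -49.910 → Σnom=-44.210; wc +0.161/-0.320 → slack +0.791/-0.700; half-tol=0.240, Σhalf²=0.200665
  -D: nom -16.300 → Σnom=-60.510; wc +0.360/-0.160 → slack +1.151/-0.860; half-tol=0.260, Σhalf²=0.268265
  -E: nom -31.600 → Σnom=-92.110; wc +0.460/-0.051 → slack +1.611/-0.911; half-tol=0.256, Σhalf²=0.333545
  +F: nom +20.800 → Σnom=-71.310; wc +0.382/-0.382 → slack +1.993/-1.293; half-tol=0.382, Σhalf²=0.479469
  -G: nom -35.100 → Σnom=-106.410; wc +0.230/-0.230 → slack +2.223/-1.523; half-tol=0.230, Σhalf²=0.532369
  -H: nom -41.400 → Σnom=-147.810; wc +0.212/-0.258 → slack +2.435/-1.781; half-tol=0.235, Σhalf²=0.587594
  +I: nom +18.300 → Σnom=-129.510; wc +0.050/-0.050 → slack +2.485/-1.831; half-tol=0.050, Σhalf²=0.590094
Nominal = -129.510. Worst-case = [-129.510 - 1.831, -129.510 + 2.485] = [-131.341, -127.025]. RSS = √0.590094 = 0.768.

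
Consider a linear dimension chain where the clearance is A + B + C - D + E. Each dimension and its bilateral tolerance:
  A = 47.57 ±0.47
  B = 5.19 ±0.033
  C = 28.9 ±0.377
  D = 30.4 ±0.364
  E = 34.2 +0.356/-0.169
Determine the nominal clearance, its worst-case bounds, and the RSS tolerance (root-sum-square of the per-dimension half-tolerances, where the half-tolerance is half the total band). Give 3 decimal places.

Stack each dimension's contribution:
  +A: nom +47.570 → Σnom=47.570; wc +0.470/-0.470 → slack +0.470/-0.470; half-tol=0.470, Σhalf²=0.220900
  +B: nom +5.190 → Σnom=52.760; wc +0.033/-0.033 → slack +0.503/-0.503; half-tol=0.033, Σhalf²=0.221989
  +C: nom +28.900 → Σnom=81.660; wc +0.377/-0.377 → slack +0.880/-0.880; half-tol=0.377, Σhalf²=0.364118
  -D: nom -30.400 → Σnom=51.260; wc +0.364/-0.364 → slack +1.244/-1.244; half-tol=0.364, Σhalf²=0.496614
  +E: nom +34.200 → Σnom=85.460; wc +0.356/-0.169 → slack +1.600/-1.413; half-tol=0.263, Σhalf²=0.565520
Nominal = 85.460. Worst-case = [85.460 - 1.413, 85.460 + 1.600] = [84.047, 87.060]. RSS = √0.565520 = 0.752.

nominal=85.460 wc=[84.047,87.060] rss=0.752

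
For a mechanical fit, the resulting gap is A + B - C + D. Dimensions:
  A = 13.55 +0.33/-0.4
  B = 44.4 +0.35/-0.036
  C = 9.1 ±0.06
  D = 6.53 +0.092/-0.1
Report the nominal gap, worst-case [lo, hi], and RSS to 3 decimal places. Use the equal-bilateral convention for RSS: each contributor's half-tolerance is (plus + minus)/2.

Stack each dimension's contribution:
  +A: nom +13.550 → Σnom=13.550; wc +0.330/-0.400 → slack +0.330/-0.400; half-tol=0.365, Σhalf²=0.133225
  +B: nom +44.400 → Σnom=57.950; wc +0.350/-0.036 → slack +0.680/-0.436; half-tol=0.193, Σhalf²=0.170474
  -C: nom -9.100 → Σnom=48.850; wc +0.060/-0.060 → slack +0.740/-0.496; half-tol=0.060, Σhalf²=0.174074
  +D: nom +6.530 → Σnom=55.380; wc +0.092/-0.100 → slack +0.832/-0.596; half-tol=0.096, Σhalf²=0.183290
Nominal = 55.380. Worst-case = [55.380 - 0.596, 55.380 + 0.832] = [54.784, 56.212]. RSS = √0.183290 = 0.428.

nominal=55.380 wc=[54.784,56.212] rss=0.428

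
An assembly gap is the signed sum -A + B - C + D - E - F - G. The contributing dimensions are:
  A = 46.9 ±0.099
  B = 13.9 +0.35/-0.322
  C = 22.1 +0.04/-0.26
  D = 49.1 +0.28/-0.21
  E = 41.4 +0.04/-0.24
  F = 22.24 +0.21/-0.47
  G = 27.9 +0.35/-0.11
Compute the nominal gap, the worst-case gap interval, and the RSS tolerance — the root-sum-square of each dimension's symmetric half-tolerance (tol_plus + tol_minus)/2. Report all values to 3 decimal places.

nominal=-97.540 wc=[-98.811,-95.731] rss=0.627

Stack each dimension's contribution:
  -A: nom -46.900 → Σnom=-46.900; wc +0.099/-0.099 → slack +0.099/-0.099; half-tol=0.099, Σhalf²=0.009801
  +B: nom +13.900 → Σnom=-33.000; wc +0.350/-0.322 → slack +0.449/-0.421; half-tol=0.336, Σhalf²=0.122697
  -C: nom -22.100 → Σnom=-55.100; wc +0.260/-0.040 → slack +0.709/-0.461; half-tol=0.150, Σhalf²=0.145197
  +D: nom +49.100 → Σnom=-6.000; wc +0.280/-0.210 → slack +0.989/-0.671; half-tol=0.245, Σhalf²=0.205222
  -E: nom -41.400 → Σnom=-47.400; wc +0.240/-0.040 → slack +1.229/-0.711; half-tol=0.140, Σhalf²=0.224822
  -F: nom -22.240 → Σnom=-69.640; wc +0.470/-0.210 → slack +1.699/-0.921; half-tol=0.340, Σhalf²=0.340422
  -G: nom -27.900 → Σnom=-97.540; wc +0.110/-0.350 → slack +1.809/-1.271; half-tol=0.230, Σhalf²=0.393322
Nominal = -97.540. Worst-case = [-97.540 - 1.271, -97.540 + 1.809] = [-98.811, -95.731]. RSS = √0.393322 = 0.627.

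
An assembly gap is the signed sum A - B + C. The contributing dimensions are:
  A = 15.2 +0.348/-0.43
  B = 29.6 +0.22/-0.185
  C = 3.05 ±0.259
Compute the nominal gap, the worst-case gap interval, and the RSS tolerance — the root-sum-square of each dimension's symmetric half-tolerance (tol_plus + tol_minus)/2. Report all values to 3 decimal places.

nominal=-11.350 wc=[-12.259,-10.558] rss=0.509

Stack each dimension's contribution:
  +A: nom +15.200 → Σnom=15.200; wc +0.348/-0.430 → slack +0.348/-0.430; half-tol=0.389, Σhalf²=0.151321
  -B: nom -29.600 → Σnom=-14.400; wc +0.185/-0.220 → slack +0.533/-0.650; half-tol=0.203, Σhalf²=0.192327
  +C: nom +3.050 → Σnom=-11.350; wc +0.259/-0.259 → slack +0.792/-0.909; half-tol=0.259, Σhalf²=0.259408
Nominal = -11.350. Worst-case = [-11.350 - 0.909, -11.350 + 0.792] = [-12.259, -10.558]. RSS = √0.259408 = 0.509.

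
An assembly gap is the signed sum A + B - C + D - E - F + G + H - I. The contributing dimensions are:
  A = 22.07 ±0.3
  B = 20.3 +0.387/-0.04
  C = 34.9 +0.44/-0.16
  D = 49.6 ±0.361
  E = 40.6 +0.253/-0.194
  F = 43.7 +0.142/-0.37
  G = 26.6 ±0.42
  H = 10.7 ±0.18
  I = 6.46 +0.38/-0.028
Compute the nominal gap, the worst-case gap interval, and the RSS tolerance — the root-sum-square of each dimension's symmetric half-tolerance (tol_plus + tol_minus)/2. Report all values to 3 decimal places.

Stack each dimension's contribution:
  +A: nom +22.070 → Σnom=22.070; wc +0.300/-0.300 → slack +0.300/-0.300; half-tol=0.300, Σhalf²=0.090000
  +B: nom +20.300 → Σnom=42.370; wc +0.387/-0.040 → slack +0.687/-0.340; half-tol=0.213, Σhalf²=0.135582
  -C: nom -34.900 → Σnom=7.470; wc +0.160/-0.440 → slack +0.847/-0.780; half-tol=0.300, Σhalf²=0.225582
  +D: nom +49.600 → Σnom=57.070; wc +0.361/-0.361 → slack +1.208/-1.141; half-tol=0.361, Σhalf²=0.355903
  -E: nom -40.600 → Σnom=16.470; wc +0.194/-0.253 → slack +1.402/-1.394; half-tol=0.224, Σhalf²=0.405856
  -F: nom -43.700 → Σnom=-27.230; wc +0.370/-0.142 → slack +1.772/-1.536; half-tol=0.256, Σhalf²=0.471392
  +G: nom +26.600 → Σnom=-0.630; wc +0.420/-0.420 → slack +2.192/-1.956; half-tol=0.420, Σhalf²=0.647791
  +H: nom +10.700 → Σnom=10.070; wc +0.180/-0.180 → slack +2.372/-2.136; half-tol=0.180, Σhalf²=0.680191
  -I: nom -6.460 → Σnom=3.610; wc +0.028/-0.380 → slack +2.400/-2.516; half-tol=0.204, Σhalf²=0.721807
Nominal = 3.610. Worst-case = [3.610 - 2.516, 3.610 + 2.400] = [1.094, 6.010]. RSS = √0.721807 = 0.850.

nominal=3.610 wc=[1.094,6.010] rss=0.850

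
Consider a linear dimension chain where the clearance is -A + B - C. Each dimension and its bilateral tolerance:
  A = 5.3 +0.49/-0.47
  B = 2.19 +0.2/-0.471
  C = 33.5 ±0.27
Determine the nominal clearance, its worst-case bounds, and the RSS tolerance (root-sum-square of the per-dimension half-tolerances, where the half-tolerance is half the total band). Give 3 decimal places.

nominal=-36.610 wc=[-37.841,-35.670] rss=0.645

Stack each dimension's contribution:
  -A: nom -5.300 → Σnom=-5.300; wc +0.470/-0.490 → slack +0.470/-0.490; half-tol=0.480, Σhalf²=0.230400
  +B: nom +2.190 → Σnom=-3.110; wc +0.200/-0.471 → slack +0.670/-0.961; half-tol=0.336, Σhalf²=0.342960
  -C: nom -33.500 → Σnom=-36.610; wc +0.270/-0.270 → slack +0.940/-1.231; half-tol=0.270, Σhalf²=0.415860
Nominal = -36.610. Worst-case = [-36.610 - 1.231, -36.610 + 0.940] = [-37.841, -35.670]. RSS = √0.415860 = 0.645.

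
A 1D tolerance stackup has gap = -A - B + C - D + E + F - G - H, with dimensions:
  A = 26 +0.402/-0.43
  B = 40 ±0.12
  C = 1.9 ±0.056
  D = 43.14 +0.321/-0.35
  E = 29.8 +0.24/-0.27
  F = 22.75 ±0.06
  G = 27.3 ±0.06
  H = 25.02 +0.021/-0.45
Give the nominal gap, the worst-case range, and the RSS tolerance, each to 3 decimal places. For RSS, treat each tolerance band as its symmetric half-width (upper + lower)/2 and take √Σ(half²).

nominal=-107.010 wc=[-108.320,-105.244] rss=0.656

Stack each dimension's contribution:
  -A: nom -26.000 → Σnom=-26.000; wc +0.430/-0.402 → slack +0.430/-0.402; half-tol=0.416, Σhalf²=0.173056
  -B: nom -40.000 → Σnom=-66.000; wc +0.120/-0.120 → slack +0.550/-0.522; half-tol=0.120, Σhalf²=0.187456
  +C: nom +1.900 → Σnom=-64.100; wc +0.056/-0.056 → slack +0.606/-0.578; half-tol=0.056, Σhalf²=0.190592
  -D: nom -43.140 → Σnom=-107.240; wc +0.350/-0.321 → slack +0.956/-0.899; half-tol=0.336, Σhalf²=0.303152
  +E: nom +29.800 → Σnom=-77.440; wc +0.240/-0.270 → slack +1.196/-1.169; half-tol=0.255, Σhalf²=0.368177
  +F: nom +22.750 → Σnom=-54.690; wc +0.060/-0.060 → slack +1.256/-1.229; half-tol=0.060, Σhalf²=0.371777
  -G: nom -27.300 → Σnom=-81.990; wc +0.060/-0.060 → slack +1.316/-1.289; half-tol=0.060, Σhalf²=0.375377
  -H: nom -25.020 → Σnom=-107.010; wc +0.450/-0.021 → slack +1.766/-1.310; half-tol=0.236, Σhalf²=0.430838
Nominal = -107.010. Worst-case = [-107.010 - 1.310, -107.010 + 1.766] = [-108.320, -105.244]. RSS = √0.430838 = 0.656.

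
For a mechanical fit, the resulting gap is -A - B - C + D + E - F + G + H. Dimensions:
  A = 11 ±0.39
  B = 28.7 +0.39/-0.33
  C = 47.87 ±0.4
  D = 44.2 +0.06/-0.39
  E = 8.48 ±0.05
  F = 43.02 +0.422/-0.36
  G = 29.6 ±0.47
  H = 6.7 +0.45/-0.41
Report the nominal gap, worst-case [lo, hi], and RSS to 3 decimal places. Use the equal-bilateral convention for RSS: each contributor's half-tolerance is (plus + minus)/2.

Stack each dimension's contribution:
  -A: nom -11.000 → Σnom=-11.000; wc +0.390/-0.390 → slack +0.390/-0.390; half-tol=0.390, Σhalf²=0.152100
  -B: nom -28.700 → Σnom=-39.700; wc +0.330/-0.390 → slack +0.720/-0.780; half-tol=0.360, Σhalf²=0.281700
  -C: nom -47.870 → Σnom=-87.570; wc +0.400/-0.400 → slack +1.120/-1.180; half-tol=0.400, Σhalf²=0.441700
  +D: nom +44.200 → Σnom=-43.370; wc +0.060/-0.390 → slack +1.180/-1.570; half-tol=0.225, Σhalf²=0.492325
  +E: nom +8.480 → Σnom=-34.890; wc +0.050/-0.050 → slack +1.230/-1.620; half-tol=0.050, Σhalf²=0.494825
  -F: nom -43.020 → Σnom=-77.910; wc +0.360/-0.422 → slack +1.590/-2.042; half-tol=0.391, Σhalf²=0.647706
  +G: nom +29.600 → Σnom=-48.310; wc +0.470/-0.470 → slack +2.060/-2.512; half-tol=0.470, Σhalf²=0.868606
  +H: nom +6.700 → Σnom=-41.610; wc +0.450/-0.410 → slack +2.510/-2.922; half-tol=0.430, Σhalf²=1.053506
Nominal = -41.610. Worst-case = [-41.610 - 2.922, -41.610 + 2.510] = [-44.532, -39.100]. RSS = √1.053506 = 1.026.

nominal=-41.610 wc=[-44.532,-39.100] rss=1.026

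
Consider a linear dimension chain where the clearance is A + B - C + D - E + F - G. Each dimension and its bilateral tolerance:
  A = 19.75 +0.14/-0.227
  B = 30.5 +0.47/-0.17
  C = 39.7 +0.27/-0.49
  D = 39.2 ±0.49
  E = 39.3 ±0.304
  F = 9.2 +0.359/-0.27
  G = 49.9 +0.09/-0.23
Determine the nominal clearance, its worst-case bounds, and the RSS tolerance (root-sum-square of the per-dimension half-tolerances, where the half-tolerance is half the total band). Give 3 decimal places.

nominal=-30.250 wc=[-32.071,-27.767] rss=0.859

Stack each dimension's contribution:
  +A: nom +19.750 → Σnom=19.750; wc +0.140/-0.227 → slack +0.140/-0.227; half-tol=0.183, Σhalf²=0.033672
  +B: nom +30.500 → Σnom=50.250; wc +0.470/-0.170 → slack +0.610/-0.397; half-tol=0.320, Σhalf²=0.136072
  -C: nom -39.700 → Σnom=10.550; wc +0.490/-0.270 → slack +1.100/-0.667; half-tol=0.380, Σhalf²=0.280472
  +D: nom +39.200 → Σnom=49.750; wc +0.490/-0.490 → slack +1.590/-1.157; half-tol=0.490, Σhalf²=0.520572
  -E: nom -39.300 → Σnom=10.450; wc +0.304/-0.304 → slack +1.894/-1.461; half-tol=0.304, Σhalf²=0.612988
  +F: nom +9.200 → Σnom=19.650; wc +0.359/-0.270 → slack +2.253/-1.731; half-tol=0.315, Σhalf²=0.711898
  -G: nom -49.900 → Σnom=-30.250; wc +0.230/-0.090 → slack +2.483/-1.821; half-tol=0.160, Σhalf²=0.737498
Nominal = -30.250. Worst-case = [-30.250 - 1.821, -30.250 + 2.483] = [-32.071, -27.767]. RSS = √0.737498 = 0.859.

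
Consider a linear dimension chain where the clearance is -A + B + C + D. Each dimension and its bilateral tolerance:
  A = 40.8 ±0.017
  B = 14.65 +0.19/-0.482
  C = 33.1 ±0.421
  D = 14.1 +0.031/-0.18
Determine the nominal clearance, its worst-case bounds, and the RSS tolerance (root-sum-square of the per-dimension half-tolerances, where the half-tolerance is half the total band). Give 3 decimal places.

nominal=21.050 wc=[19.950,21.709] rss=0.549

Stack each dimension's contribution:
  -A: nom -40.800 → Σnom=-40.800; wc +0.017/-0.017 → slack +0.017/-0.017; half-tol=0.017, Σhalf²=0.000289
  +B: nom +14.650 → Σnom=-26.150; wc +0.190/-0.482 → slack +0.207/-0.499; half-tol=0.336, Σhalf²=0.113185
  +C: nom +33.100 → Σnom=6.950; wc +0.421/-0.421 → slack +0.628/-0.920; half-tol=0.421, Σhalf²=0.290426
  +D: nom +14.100 → Σnom=21.050; wc +0.031/-0.180 → slack +0.659/-1.100; half-tol=0.105, Σhalf²=0.301556
Nominal = 21.050. Worst-case = [21.050 - 1.100, 21.050 + 0.659] = [19.950, 21.709]. RSS = √0.301556 = 0.549.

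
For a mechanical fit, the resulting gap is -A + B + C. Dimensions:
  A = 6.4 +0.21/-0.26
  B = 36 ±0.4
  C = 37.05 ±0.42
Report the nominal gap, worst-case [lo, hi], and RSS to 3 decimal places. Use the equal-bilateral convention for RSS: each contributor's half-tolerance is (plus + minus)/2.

nominal=66.650 wc=[65.620,67.730] rss=0.626

Stack each dimension's contribution:
  -A: nom -6.400 → Σnom=-6.400; wc +0.260/-0.210 → slack +0.260/-0.210; half-tol=0.235, Σhalf²=0.055225
  +B: nom +36.000 → Σnom=29.600; wc +0.400/-0.400 → slack +0.660/-0.610; half-tol=0.400, Σhalf²=0.215225
  +C: nom +37.050 → Σnom=66.650; wc +0.420/-0.420 → slack +1.080/-1.030; half-tol=0.420, Σhalf²=0.391625
Nominal = 66.650. Worst-case = [66.650 - 1.030, 66.650 + 1.080] = [65.620, 67.730]. RSS = √0.391625 = 0.626.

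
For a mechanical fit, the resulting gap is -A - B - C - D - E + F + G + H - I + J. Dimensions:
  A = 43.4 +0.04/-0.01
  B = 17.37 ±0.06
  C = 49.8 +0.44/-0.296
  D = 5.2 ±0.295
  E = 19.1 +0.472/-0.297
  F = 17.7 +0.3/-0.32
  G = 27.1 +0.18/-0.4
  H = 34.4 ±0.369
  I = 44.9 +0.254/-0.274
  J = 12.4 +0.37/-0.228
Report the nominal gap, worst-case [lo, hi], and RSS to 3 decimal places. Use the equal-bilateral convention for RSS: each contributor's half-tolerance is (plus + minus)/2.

nominal=-88.170 wc=[-91.048,-85.719] rss=0.922

Stack each dimension's contribution:
  -A: nom -43.400 → Σnom=-43.400; wc +0.010/-0.040 → slack +0.010/-0.040; half-tol=0.025, Σhalf²=0.000625
  -B: nom -17.370 → Σnom=-60.770; wc +0.060/-0.060 → slack +0.070/-0.100; half-tol=0.060, Σhalf²=0.004225
  -C: nom -49.800 → Σnom=-110.570; wc +0.296/-0.440 → slack +0.366/-0.540; half-tol=0.368, Σhalf²=0.139649
  -D: nom -5.200 → Σnom=-115.770; wc +0.295/-0.295 → slack +0.661/-0.835; half-tol=0.295, Σhalf²=0.226674
  -E: nom -19.100 → Σnom=-134.870; wc +0.297/-0.472 → slack +0.958/-1.307; half-tol=0.384, Σhalf²=0.374514
  +F: nom +17.700 → Σnom=-117.170; wc +0.300/-0.320 → slack +1.258/-1.627; half-tol=0.310, Σhalf²=0.470614
  +G: nom +27.100 → Σnom=-90.070; wc +0.180/-0.400 → slack +1.438/-2.027; half-tol=0.290, Σhalf²=0.554714
  +H: nom +34.400 → Σnom=-55.670; wc +0.369/-0.369 → slack +1.807/-2.396; half-tol=0.369, Σhalf²=0.690875
  -I: nom -44.900 → Σnom=-100.570; wc +0.274/-0.254 → slack +2.081/-2.650; half-tol=0.264, Σhalf²=0.760571
  +J: nom +12.400 → Σnom=-88.170; wc +0.370/-0.228 → slack +2.451/-2.878; half-tol=0.299, Σhalf²=0.849972
Nominal = -88.170. Worst-case = [-88.170 - 2.878, -88.170 + 2.451] = [-91.048, -85.719]. RSS = √0.849972 = 0.922.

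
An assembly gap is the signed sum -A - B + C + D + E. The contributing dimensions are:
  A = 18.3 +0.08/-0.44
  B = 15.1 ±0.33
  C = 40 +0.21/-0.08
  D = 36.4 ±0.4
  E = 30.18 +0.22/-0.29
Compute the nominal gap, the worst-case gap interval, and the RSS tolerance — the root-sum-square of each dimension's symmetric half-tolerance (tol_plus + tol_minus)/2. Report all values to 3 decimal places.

nominal=73.180 wc=[72.000,74.780] rss=0.650

Stack each dimension's contribution:
  -A: nom -18.300 → Σnom=-18.300; wc +0.440/-0.080 → slack +0.440/-0.080; half-tol=0.260, Σhalf²=0.067600
  -B: nom -15.100 → Σnom=-33.400; wc +0.330/-0.330 → slack +0.770/-0.410; half-tol=0.330, Σhalf²=0.176500
  +C: nom +40.000 → Σnom=6.600; wc +0.210/-0.080 → slack +0.980/-0.490; half-tol=0.145, Σhalf²=0.197525
  +D: nom +36.400 → Σnom=43.000; wc +0.400/-0.400 → slack +1.380/-0.890; half-tol=0.400, Σhalf²=0.357525
  +E: nom +30.180 → Σnom=73.180; wc +0.220/-0.290 → slack +1.600/-1.180; half-tol=0.255, Σhalf²=0.422550
Nominal = 73.180. Worst-case = [73.180 - 1.180, 73.180 + 1.600] = [72.000, 74.780]. RSS = √0.422550 = 0.650.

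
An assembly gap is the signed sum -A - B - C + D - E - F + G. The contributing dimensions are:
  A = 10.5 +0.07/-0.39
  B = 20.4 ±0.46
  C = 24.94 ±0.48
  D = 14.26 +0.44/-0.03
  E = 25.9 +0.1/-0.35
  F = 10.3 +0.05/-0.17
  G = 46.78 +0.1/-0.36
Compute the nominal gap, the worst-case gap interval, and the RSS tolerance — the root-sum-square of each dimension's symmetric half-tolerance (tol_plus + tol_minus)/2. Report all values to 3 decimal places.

Stack each dimension's contribution:
  -A: nom -10.500 → Σnom=-10.500; wc +0.390/-0.070 → slack +0.390/-0.070; half-tol=0.230, Σhalf²=0.052900
  -B: nom -20.400 → Σnom=-30.900; wc +0.460/-0.460 → slack +0.850/-0.530; half-tol=0.460, Σhalf²=0.264500
  -C: nom -24.940 → Σnom=-55.840; wc +0.480/-0.480 → slack +1.330/-1.010; half-tol=0.480, Σhalf²=0.494900
  +D: nom +14.260 → Σnom=-41.580; wc +0.440/-0.030 → slack +1.770/-1.040; half-tol=0.235, Σhalf²=0.550125
  -E: nom -25.900 → Σnom=-67.480; wc +0.350/-0.100 → slack +2.120/-1.140; half-tol=0.225, Σhalf²=0.600750
  -F: nom -10.300 → Σnom=-77.780; wc +0.170/-0.050 → slack +2.290/-1.190; half-tol=0.110, Σhalf²=0.612850
  +G: nom +46.780 → Σnom=-31.000; wc +0.100/-0.360 → slack +2.390/-1.550; half-tol=0.230, Σhalf²=0.665750
Nominal = -31.000. Worst-case = [-31.000 - 1.550, -31.000 + 2.390] = [-32.550, -28.610]. RSS = √0.665750 = 0.816.

nominal=-31.000 wc=[-32.550,-28.610] rss=0.816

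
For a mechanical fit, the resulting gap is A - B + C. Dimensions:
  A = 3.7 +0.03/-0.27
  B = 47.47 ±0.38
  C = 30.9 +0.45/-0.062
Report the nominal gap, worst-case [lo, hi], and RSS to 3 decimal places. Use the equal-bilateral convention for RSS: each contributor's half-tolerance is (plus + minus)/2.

nominal=-12.870 wc=[-13.582,-12.010] rss=0.482

Stack each dimension's contribution:
  +A: nom +3.700 → Σnom=3.700; wc +0.030/-0.270 → slack +0.030/-0.270; half-tol=0.150, Σhalf²=0.022500
  -B: nom -47.470 → Σnom=-43.770; wc +0.380/-0.380 → slack +0.410/-0.650; half-tol=0.380, Σhalf²=0.166900
  +C: nom +30.900 → Σnom=-12.870; wc +0.450/-0.062 → slack +0.860/-0.712; half-tol=0.256, Σhalf²=0.232436
Nominal = -12.870. Worst-case = [-12.870 - 0.712, -12.870 + 0.860] = [-13.582, -12.010]. RSS = √0.232436 = 0.482.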